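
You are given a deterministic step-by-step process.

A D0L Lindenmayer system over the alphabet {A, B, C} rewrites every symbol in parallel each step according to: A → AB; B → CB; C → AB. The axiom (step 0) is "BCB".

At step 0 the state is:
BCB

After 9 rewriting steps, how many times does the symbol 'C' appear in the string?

384

0) BCB
1) CBABCB
2) ABCBABCBABCB
3) ABCBABCBABCBABCBABCBABCB
4) ABCBABCBABCBABCBABCBABCBABCBABCBABCBABCBABCBABCB
5) ABCBABCBABCBABCBABCBABCBABCBABCBABCBABCBABCBABCBABCBABCBABCBABCBABCBABCBABCBABCBABCBABCBABCBABCB
6) ABCBABCBABCBABCBABCBABCBABCBABCBABCBABCBABCBABCBABCBABCBAB…CBABCBABCBABCBABCBABCBABCBABCBABCBABCBABCBABCBABCBABCBABCB  (len 192)
7) ABCBABCBABCBABCBABCBABCBABCBABCBABCBABCBABCBABCBABCBABCBAB…CBABCBABCBABCBABCBABCBABCBABCBABCBABCBABCBABCBABCBABCBABCB  (len 384)
8) ABCBABCBABCBABCBABCBABCBABCBABCBABCBABCBABCBABCBABCBABCBAB…CBABCBABCBABCBABCBABCBABCBABCBABCBABCBABCBABCBABCBABCBABCB  (len 768)
9) ABCBABCBABCBABCBABCBABCBABCBABCBABCBABCBABCBABCBABCBABCBAB…CBABCBABCBABCBABCBABCBABCBABCBABCBABCBABCBABCBABCBABCBABCB  (len 1536)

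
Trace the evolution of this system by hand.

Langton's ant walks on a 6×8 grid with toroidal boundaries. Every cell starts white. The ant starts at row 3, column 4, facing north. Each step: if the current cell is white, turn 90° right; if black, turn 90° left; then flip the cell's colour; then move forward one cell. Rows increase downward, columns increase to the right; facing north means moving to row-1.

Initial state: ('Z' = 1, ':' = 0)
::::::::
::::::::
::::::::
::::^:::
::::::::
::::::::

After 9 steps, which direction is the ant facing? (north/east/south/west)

west

step 0: ::::::::
::::::::
::::::::
::::^:::
::::::::
::::::::
step 1: ::::::::
::::::::
::::::::
::::Z>::
::::::::
::::::::
step 2: ::::::::
::::::::
::::::::
::::ZZ::
:::::v::
::::::::
step 3: ::::::::
::::::::
::::::::
::::ZZ::
::::<Z::
::::::::
step 4: ::::::::
::::::::
::::::::
::::^Z::
::::ZZ::
::::::::
step 5: ::::::::
::::::::
::::::::
:::<:Z::
::::ZZ::
::::::::
step 6: ::::::::
::::::::
:::^::::
:::Z:Z::
::::ZZ::
::::::::
step 7: ::::::::
::::::::
:::Z>:::
:::Z:Z::
::::ZZ::
::::::::
step 8: ::::::::
::::::::
:::ZZ:::
:::ZvZ::
::::ZZ::
::::::::
step 9: ::::::::
::::::::
:::ZZ:::
:::<ZZ::
::::ZZ::
::::::::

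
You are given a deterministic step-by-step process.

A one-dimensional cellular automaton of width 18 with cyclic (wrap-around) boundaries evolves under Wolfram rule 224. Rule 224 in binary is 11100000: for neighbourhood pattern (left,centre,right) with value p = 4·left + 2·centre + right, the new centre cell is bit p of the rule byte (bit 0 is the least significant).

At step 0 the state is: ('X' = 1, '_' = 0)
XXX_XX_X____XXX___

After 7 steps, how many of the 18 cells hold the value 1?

0

step 0: XXX_XX_X____XXX___
step 1: _XXX_XX______XX___
step 2: __XXX_X_______X___
step 3: ___XXX____________
step 4: ____XX____________
step 5: _____X____________
step 6: __________________
step 7: __________________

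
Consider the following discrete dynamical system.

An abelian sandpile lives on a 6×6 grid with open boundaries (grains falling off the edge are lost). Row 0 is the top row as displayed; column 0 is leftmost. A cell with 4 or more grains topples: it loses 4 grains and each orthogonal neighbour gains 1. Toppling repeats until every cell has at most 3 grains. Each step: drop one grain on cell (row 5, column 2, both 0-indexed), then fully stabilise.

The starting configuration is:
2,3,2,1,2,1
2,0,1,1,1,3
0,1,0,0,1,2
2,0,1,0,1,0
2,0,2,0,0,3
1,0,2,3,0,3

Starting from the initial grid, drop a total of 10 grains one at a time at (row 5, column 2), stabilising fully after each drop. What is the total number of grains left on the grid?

49

gen 0: 2,3,2,1,2,1
2,0,1,1,1,3
0,1,0,0,1,2
2,0,1,0,1,0
2,0,2,0,0,3
1,0,2,3,0,3
gen 1: 2,3,2,1,2,1
2,0,1,1,1,3
0,1,0,0,1,2
2,0,1,0,1,0
2,0,2,0,0,3
1,0,3,3,0,3
gen 2: 2,3,2,1,2,1
2,0,1,1,1,3
0,1,0,0,1,2
2,0,1,0,1,0
2,0,3,1,0,3
1,1,1,0,1,3
gen 3: 2,3,2,1,2,1
2,0,1,1,1,3
0,1,0,0,1,2
2,0,1,0,1,0
2,0,3,1,0,3
1,1,2,0,1,3
gen 4: 2,3,2,1,2,1
2,0,1,1,1,3
0,1,0,0,1,2
2,0,1,0,1,0
2,0,3,1,0,3
1,1,3,0,1,3
gen 5: 2,3,2,1,2,1
2,0,1,1,1,3
0,1,0,0,1,2
2,0,2,0,1,0
2,1,0,2,0,3
1,2,1,1,1,3
gen 6: 2,3,2,1,2,1
2,0,1,1,1,3
0,1,0,0,1,2
2,0,2,0,1,0
2,1,0,2,0,3
1,2,2,1,1,3
gen 7: 2,3,2,1,2,1
2,0,1,1,1,3
0,1,0,0,1,2
2,0,2,0,1,0
2,1,0,2,0,3
1,2,3,1,1,3
gen 8: 2,3,2,1,2,1
2,0,1,1,1,3
0,1,0,0,1,2
2,0,2,0,1,0
2,1,1,2,0,3
1,3,0,2,1,3
gen 9: 2,3,2,1,2,1
2,0,1,1,1,3
0,1,0,0,1,2
2,0,2,0,1,0
2,1,1,2,0,3
1,3,1,2,1,3
gen 10: 2,3,2,1,2,1
2,0,1,1,1,3
0,1,0,0,1,2
2,0,2,0,1,0
2,1,1,2,0,3
1,3,2,2,1,3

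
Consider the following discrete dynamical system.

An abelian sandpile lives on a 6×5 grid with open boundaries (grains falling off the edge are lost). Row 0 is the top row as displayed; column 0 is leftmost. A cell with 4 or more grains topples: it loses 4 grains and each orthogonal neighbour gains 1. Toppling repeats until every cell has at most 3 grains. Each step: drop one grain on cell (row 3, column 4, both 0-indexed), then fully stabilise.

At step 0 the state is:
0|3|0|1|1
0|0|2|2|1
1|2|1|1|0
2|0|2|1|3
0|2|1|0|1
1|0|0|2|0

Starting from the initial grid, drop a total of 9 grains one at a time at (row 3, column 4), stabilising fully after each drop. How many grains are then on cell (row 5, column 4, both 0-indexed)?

[0] 0|3|0|1|1
0|0|2|2|1
1|2|1|1|0
2|0|2|1|3
0|2|1|0|1
1|0|0|2|0
[1] 0|3|0|1|1
0|0|2|2|1
1|2|1|1|1
2|0|2|2|0
0|2|1|0|2
1|0|0|2|0
[2] 0|3|0|1|1
0|0|2|2|1
1|2|1|1|1
2|0|2|2|1
0|2|1|0|2
1|0|0|2|0
[3] 0|3|0|1|1
0|0|2|2|1
1|2|1|1|1
2|0|2|2|2
0|2|1|0|2
1|0|0|2|0
[4] 0|3|0|1|1
0|0|2|2|1
1|2|1|1|1
2|0|2|2|3
0|2|1|0|2
1|0|0|2|0
[5] 0|3|0|1|1
0|0|2|2|1
1|2|1|1|2
2|0|2|3|0
0|2|1|0|3
1|0|0|2|0
[6] 0|3|0|1|1
0|0|2|2|1
1|2|1|1|2
2|0|2|3|1
0|2|1|0|3
1|0|0|2|0
[7] 0|3|0|1|1
0|0|2|2|1
1|2|1|1|2
2|0|2|3|2
0|2|1|0|3
1|0|0|2|0
[8] 0|3|0|1|1
0|0|2|2|1
1|2|1|1|2
2|0|2|3|3
0|2|1|0|3
1|0|0|2|0
[9] 0|3|0|1|1
0|0|2|2|1
1|2|1|2|3
2|0|3|0|2
0|2|1|2|0
1|0|0|2|1

1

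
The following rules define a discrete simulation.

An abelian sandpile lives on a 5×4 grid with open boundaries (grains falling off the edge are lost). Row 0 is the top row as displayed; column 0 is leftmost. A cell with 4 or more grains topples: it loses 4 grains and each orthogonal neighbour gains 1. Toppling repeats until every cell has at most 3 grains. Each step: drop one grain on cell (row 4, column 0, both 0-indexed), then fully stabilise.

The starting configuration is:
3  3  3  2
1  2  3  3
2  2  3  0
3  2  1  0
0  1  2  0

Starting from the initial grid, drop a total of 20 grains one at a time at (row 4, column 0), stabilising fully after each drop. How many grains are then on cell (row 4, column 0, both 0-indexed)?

t=0: 3  3  3  2
1  2  3  3
2  2  3  0
3  2  1  0
0  1  2  0
t=1: 3  3  3  2
1  2  3  3
2  2  3  0
3  2  1  0
1  1  2  0
t=2: 3  3  3  2
1  2  3  3
2  2  3  0
3  2  1  0
2  1  2  0
t=3: 3  3  3  2
1  2  3  3
2  2  3  0
3  2  1  0
3  1  2  0
t=4: 3  3  3  2
1  2  3  3
3  2  3  0
0  3  1  0
1  2  2  0
t=5: 3  3  3  2
1  2  3  3
3  2  3  0
0  3  1  0
2  2  2  0
t=6: 3  3  3  2
1  2  3  3
3  2  3  0
0  3  1  0
3  2  2  0
t=7: 3  3  3  2
1  2  3  3
3  2  3  0
1  3  1  0
0  3  2  0
t=8: 3  3  3  2
1  2  3  3
3  2  3  0
1  3  1  0
1  3  2  0
t=9: 3  3  3  2
1  2  3  3
3  2  3  0
1  3  1  0
2  3  2  0
t=10: 3  3  3  2
1  2  3  3
3  2  3  0
1  3  1  0
3  3  2  0
t=11: 3  3  3  2
1  2  3  3
3  3  3  0
3  0  2  0
1  1  3  0
t=12: 3  3  3  2
1  2  3  3
3  3  3  0
3  0  2  0
2  1  3  0
t=13: 3  3  3  2
1  2  3  3
3  3  3  0
3  0  2  0
3  1  3  0
t=14: 1  2  2  0
0  2  3  1
2  2  1  2
1  2  3  0
1  2  3  0
t=15: 1  2  2  0
0  2  3  1
2  2  1  2
1  2  3  0
2  2  3  0
t=16: 1  2  2  0
0  2  3  1
2  2  1  2
1  2  3  0
3  2  3  0
t=17: 1  2  2  0
0  2  3  1
2  2  1  2
2  2  3  0
0  3  3  0
t=18: 1  2  2  0
0  2  3  1
2  2  1  2
2  2  3  0
1  3  3  0
t=19: 1  2  2  0
0  2  3  1
2  2  1  2
2  2  3  0
2  3  3  0
t=20: 1  2  2  0
0  2  3  1
2  2  1  2
2  2  3  0
3  3  3  0

3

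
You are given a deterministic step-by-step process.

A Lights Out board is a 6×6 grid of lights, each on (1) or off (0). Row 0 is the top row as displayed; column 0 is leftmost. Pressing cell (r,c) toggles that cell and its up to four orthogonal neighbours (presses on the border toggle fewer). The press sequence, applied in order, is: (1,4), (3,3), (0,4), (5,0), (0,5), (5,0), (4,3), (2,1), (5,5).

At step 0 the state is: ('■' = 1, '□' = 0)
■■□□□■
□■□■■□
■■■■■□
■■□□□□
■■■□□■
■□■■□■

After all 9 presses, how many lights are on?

t=0: ■■□□□■
□■□■■□
■■■■■□
■■□□□□
■■■□□■
■□■■□■
t=1: ■■□□■■
□■□□□■
■■■■□□
■■□□□□
■■■□□■
■□■■□■
t=2: ■■□□■■
□■□□□■
■■■□□□
■■■■■□
■■■■□■
■□■■□■
t=3: ■■□■□□
□■□□■■
■■■□□□
■■■■■□
■■■■□■
■□■■□■
t=4: ■■□■□□
□■□□■■
■■■□□□
■■■■■□
□■■■□■
□■■■□■
t=5: ■■□■■■
□■□□■□
■■■□□□
■■■■■□
□■■■□■
□■■■□■
t=6: ■■□■■■
□■□□■□
■■■□□□
■■■■■□
■■■■□■
■□■■□■
t=7: ■■□■■■
□■□□■□
■■■□□□
■■■□■□
■■□□■■
■□■□□■
t=8: ■■□■■■
□□□□■□
□□□□□□
■□■□■□
■■□□■■
■□■□□■
t=9: ■■□■■■
□□□□■□
□□□□□□
■□■□■□
■■□□■□
■□■□■□

15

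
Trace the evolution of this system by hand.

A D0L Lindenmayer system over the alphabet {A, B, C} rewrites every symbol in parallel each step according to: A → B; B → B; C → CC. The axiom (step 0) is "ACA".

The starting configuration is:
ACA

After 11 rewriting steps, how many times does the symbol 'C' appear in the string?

2048

gen 0: ACA
gen 1: BCCB
gen 2: BCCCCB
gen 3: BCCCCCCCCB
gen 4: BCCCCCCCCCCCCCCCCB
gen 5: BCCCCCCCCCCCCCCCCCCCCCCCCCCCCCCCCB
gen 6: BCCCCCCCCCCCCCCCCCCCCCCCCCCCCCCCCCCCCCCCCCCCCCCCCCCCCCCCCCCCCCCCCB
gen 7: BCCCCCCCCCCCCCCCCCCCCCCCCCCCCCCCCCCCCCCCCCCCCCCCCCCCCCCCCC…CCCCCCCCCCCCCCCCCCCCCCCCCCCCCCCCCCCCCCCCCCCCCCCCCCCCCCCCCB  (len 130)
gen 8: BCCCCCCCCCCCCCCCCCCCCCCCCCCCCCCCCCCCCCCCCCCCCCCCCCCCCCCCCC…CCCCCCCCCCCCCCCCCCCCCCCCCCCCCCCCCCCCCCCCCCCCCCCCCCCCCCCCCB  (len 258)
gen 9: BCCCCCCCCCCCCCCCCCCCCCCCCCCCCCCCCCCCCCCCCCCCCCCCCCCCCCCCCC…CCCCCCCCCCCCCCCCCCCCCCCCCCCCCCCCCCCCCCCCCCCCCCCCCCCCCCCCCB  (len 514)
gen 10: BCCCCCCCCCCCCCCCCCCCCCCCCCCCCCCCCCCCCCCCCCCCCCCCCCCCCCCCCC…CCCCCCCCCCCCCCCCCCCCCCCCCCCCCCCCCCCCCCCCCCCCCCCCCCCCCCCCCB  (len 1026)
gen 11: BCCCCCCCCCCCCCCCCCCCCCCCCCCCCCCCCCCCCCCCCCCCCCCCCCCCCCCCCC…CCCCCCCCCCCCCCCCCCCCCCCCCCCCCCCCCCCCCCCCCCCCCCCCCCCCCCCCCB  (len 2050)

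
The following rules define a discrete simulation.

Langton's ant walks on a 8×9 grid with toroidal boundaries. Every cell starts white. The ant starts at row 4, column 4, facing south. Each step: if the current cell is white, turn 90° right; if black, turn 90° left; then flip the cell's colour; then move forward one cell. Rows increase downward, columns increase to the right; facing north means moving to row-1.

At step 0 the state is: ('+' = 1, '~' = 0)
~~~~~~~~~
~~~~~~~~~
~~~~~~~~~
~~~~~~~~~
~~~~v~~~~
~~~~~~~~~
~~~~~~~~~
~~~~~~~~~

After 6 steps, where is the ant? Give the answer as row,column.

5,5

0) ~~~~~~~~~
~~~~~~~~~
~~~~~~~~~
~~~~~~~~~
~~~~v~~~~
~~~~~~~~~
~~~~~~~~~
~~~~~~~~~
1) ~~~~~~~~~
~~~~~~~~~
~~~~~~~~~
~~~~~~~~~
~~~<+~~~~
~~~~~~~~~
~~~~~~~~~
~~~~~~~~~
2) ~~~~~~~~~
~~~~~~~~~
~~~~~~~~~
~~~^~~~~~
~~~++~~~~
~~~~~~~~~
~~~~~~~~~
~~~~~~~~~
3) ~~~~~~~~~
~~~~~~~~~
~~~~~~~~~
~~~+>~~~~
~~~++~~~~
~~~~~~~~~
~~~~~~~~~
~~~~~~~~~
4) ~~~~~~~~~
~~~~~~~~~
~~~~~~~~~
~~~++~~~~
~~~+v~~~~
~~~~~~~~~
~~~~~~~~~
~~~~~~~~~
5) ~~~~~~~~~
~~~~~~~~~
~~~~~~~~~
~~~++~~~~
~~~+~>~~~
~~~~~~~~~
~~~~~~~~~
~~~~~~~~~
6) ~~~~~~~~~
~~~~~~~~~
~~~~~~~~~
~~~++~~~~
~~~+~+~~~
~~~~~v~~~
~~~~~~~~~
~~~~~~~~~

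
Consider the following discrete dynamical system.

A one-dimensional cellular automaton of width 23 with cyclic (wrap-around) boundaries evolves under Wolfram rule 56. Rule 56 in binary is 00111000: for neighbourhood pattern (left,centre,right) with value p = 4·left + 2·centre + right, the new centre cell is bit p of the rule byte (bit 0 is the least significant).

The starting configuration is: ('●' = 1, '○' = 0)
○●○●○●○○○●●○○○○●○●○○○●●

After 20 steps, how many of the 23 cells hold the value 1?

9

k=0  ○●○●○●○○○●●○○○○●○●○○○●●
k=1  ●○●○●○●○○●○●○○○○●○●○○●○
k=2  ○●○●○●○●○○●○●○○○○●○●○○●
k=3  ●○●○●○●○●○○●○●○○○○●○●○○
k=4  ○●○●○●○●○●○○●○●○○○○●○●○
k=5  ○○●○●○●○●○●○○●○●○○○○●○●
k=6  ●○○●○●○●○●○●○○●○●○○○○●○
k=7  ○●○○●○●○●○●○●○○●○●○○○○●
k=8  ●○●○○●○●○●○●○●○○●○●○○○○
k=9  ○●○●○○●○●○●○●○●○○●○●○○○
k=10  ○○●○●○○●○●○●○●○●○○●○●○○
k=11  ○○○●○●○○●○●○●○●○●○○●○●○
k=12  ○○○○●○●○○●○●○●○●○●○○●○●
k=13  ●○○○○●○●○○●○●○●○●○●○○●○
k=14  ○●○○○○●○●○○●○●○●○●○●○○●
k=15  ●○●○○○○●○●○○●○●○●○●○●○○
k=16  ○●○●○○○○●○●○○●○●○●○●○●○
k=17  ○○●○●○○○○●○●○○●○●○●○●○●
k=18  ●○○●○●○○○○●○●○○●○●○●○●○
k=19  ○●○○●○●○○○○●○●○○●○●○●○●
k=20  ●○●○○●○●○○○○●○●○○●○●○●○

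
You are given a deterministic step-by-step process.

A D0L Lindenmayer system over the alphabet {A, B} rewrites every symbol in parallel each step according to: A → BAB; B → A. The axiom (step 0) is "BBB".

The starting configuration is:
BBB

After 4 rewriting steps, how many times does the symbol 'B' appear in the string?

18

t=0: BBB
t=1: AAA
t=2: BABBABBAB
t=3: ABABAABABAABABA
t=4: BABABABABABBABABABABABBABABABABAB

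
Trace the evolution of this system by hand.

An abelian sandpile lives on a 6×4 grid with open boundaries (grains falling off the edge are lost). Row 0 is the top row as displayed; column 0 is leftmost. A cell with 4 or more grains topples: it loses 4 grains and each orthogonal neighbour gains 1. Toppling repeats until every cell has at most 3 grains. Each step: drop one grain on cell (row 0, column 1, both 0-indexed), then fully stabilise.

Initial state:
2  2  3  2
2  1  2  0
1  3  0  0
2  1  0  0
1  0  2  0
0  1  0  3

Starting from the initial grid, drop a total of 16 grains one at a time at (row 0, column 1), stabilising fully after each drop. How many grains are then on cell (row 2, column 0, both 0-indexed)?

3

gen 0: 2  2  3  2
2  1  2  0
1  3  0  0
2  1  0  0
1  0  2  0
0  1  0  3
gen 1: 2  3  3  2
2  1  2  0
1  3  0  0
2  1  0  0
1  0  2  0
0  1  0  3
gen 2: 3  1  0  3
2  2  3  0
1  3  0  0
2  1  0  0
1  0  2  0
0  1  0  3
gen 3: 3  2  0  3
2  2  3  0
1  3  0  0
2  1  0  0
1  0  2  0
0  1  0  3
gen 4: 3  3  0  3
2  2  3  0
1  3  0  0
2  1  0  0
1  0  2  0
0  1  0  3
gen 5: 0  1  1  3
3  3  3  0
1  3  0  0
2  1  0  0
1  0  2  0
0  1  0  3
gen 6: 0  2  1  3
3  3  3  0
1  3  0  0
2  1  0  0
1  0  2  0
0  1  0  3
gen 7: 0  3  1  3
3  3  3  0
1  3  0  0
2  1  0  0
1  0  2  0
0  1  0  3
gen 8: 2  1  3  3
0  3  0  1
3  0  2  0
2  2  0  0
1  0  2  0
0  1  0  3
gen 9: 2  2  3  3
0  3  0  1
3  0  2  0
2  2  0  0
1  0  2  0
0  1  0  3
gen 10: 2  3  3  3
0  3  0  1
3  0  2  0
2  2  0  0
1  0  2  0
0  1  0  3
gen 11: 3  2  1  0
1  0  2  2
3  1  2  0
2  2  0  0
1  0  2  0
0  1  0  3
gen 12: 3  3  1  0
1  0  2  2
3  1  2  0
2  2  0  0
1  0  2  0
0  1  0  3
gen 13: 0  1  2  0
2  1  2  2
3  1  2  0
2  2  0  0
1  0  2  0
0  1  0  3
gen 14: 0  2  2  0
2  1  2  2
3  1  2  0
2  2  0  0
1  0  2  0
0  1  0  3
gen 15: 0  3  2  0
2  1  2  2
3  1  2  0
2  2  0  0
1  0  2  0
0  1  0  3
gen 16: 1  0  3  0
2  2  2  2
3  1  2  0
2  2  0  0
1  0  2  0
0  1  0  3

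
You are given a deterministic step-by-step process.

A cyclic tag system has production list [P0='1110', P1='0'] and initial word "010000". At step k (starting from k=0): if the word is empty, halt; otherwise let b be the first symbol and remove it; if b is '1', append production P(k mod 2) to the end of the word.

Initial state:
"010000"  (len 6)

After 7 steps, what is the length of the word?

step 0: "010000"  (len 6)
step 1: "10000"  (len 5)
step 2: "00000"  (len 5)
step 3: "0000"  (len 4)
step 4: "000"  (len 3)
step 5: "00"  (len 2)
step 6: "0"  (len 1)
step 7: (halted — word empty)

0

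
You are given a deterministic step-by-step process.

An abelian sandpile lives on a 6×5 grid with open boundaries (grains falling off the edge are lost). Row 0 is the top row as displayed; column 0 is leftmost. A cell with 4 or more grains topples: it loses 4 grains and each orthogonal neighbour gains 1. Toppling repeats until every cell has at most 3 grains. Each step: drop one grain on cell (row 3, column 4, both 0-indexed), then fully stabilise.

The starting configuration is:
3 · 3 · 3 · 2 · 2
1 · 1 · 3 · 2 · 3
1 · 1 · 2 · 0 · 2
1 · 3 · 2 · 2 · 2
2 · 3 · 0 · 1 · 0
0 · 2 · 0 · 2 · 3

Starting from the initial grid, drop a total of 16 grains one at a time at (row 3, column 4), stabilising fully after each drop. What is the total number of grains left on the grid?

57

0) 3 · 3 · 3 · 2 · 2
1 · 1 · 3 · 2 · 3
1 · 1 · 2 · 0 · 2
1 · 3 · 2 · 2 · 2
2 · 3 · 0 · 1 · 0
0 · 2 · 0 · 2 · 3
1) 3 · 3 · 3 · 2 · 2
1 · 1 · 3 · 2 · 3
1 · 1 · 2 · 0 · 2
1 · 3 · 2 · 2 · 3
2 · 3 · 0 · 1 · 0
0 · 2 · 0 · 2 · 3
2) 3 · 3 · 3 · 2 · 2
1 · 1 · 3 · 2 · 3
1 · 1 · 2 · 0 · 3
1 · 3 · 2 · 3 · 0
2 · 3 · 0 · 1 · 1
0 · 2 · 0 · 2 · 3
3) 3 · 3 · 3 · 2 · 2
1 · 1 · 3 · 2 · 3
1 · 1 · 2 · 0 · 3
1 · 3 · 2 · 3 · 1
2 · 3 · 0 · 1 · 1
0 · 2 · 0 · 2 · 3
4) 3 · 3 · 3 · 2 · 2
1 · 1 · 3 · 2 · 3
1 · 1 · 2 · 0 · 3
1 · 3 · 2 · 3 · 2
2 · 3 · 0 · 1 · 1
0 · 2 · 0 · 2 · 3
5) 3 · 3 · 3 · 2 · 2
1 · 1 · 3 · 2 · 3
1 · 1 · 2 · 0 · 3
1 · 3 · 2 · 3 · 3
2 · 3 · 0 · 1 · 1
0 · 2 · 0 · 2 · 3
6) 3 · 3 · 3 · 2 · 3
1 · 1 · 3 · 3 · 0
1 · 1 · 2 · 2 · 1
1 · 3 · 3 · 0 · 2
2 · 3 · 0 · 2 · 2
0 · 2 · 0 · 2 · 3
7) 3 · 3 · 3 · 2 · 3
1 · 1 · 3 · 3 · 0
1 · 1 · 2 · 2 · 1
1 · 3 · 3 · 0 · 3
2 · 3 · 0 · 2 · 2
0 · 2 · 0 · 2 · 3
8) 3 · 3 · 3 · 2 · 3
1 · 1 · 3 · 3 · 0
1 · 1 · 2 · 2 · 2
1 · 3 · 3 · 1 · 0
2 · 3 · 0 · 2 · 3
0 · 2 · 0 · 2 · 3
9) 3 · 3 · 3 · 2 · 3
1 · 1 · 3 · 3 · 0
1 · 1 · 2 · 2 · 2
1 · 3 · 3 · 1 · 1
2 · 3 · 0 · 2 · 3
0 · 2 · 0 · 2 · 3
10) 3 · 3 · 3 · 2 · 3
1 · 1 · 3 · 3 · 0
1 · 1 · 2 · 2 · 2
1 · 3 · 3 · 1 · 2
2 · 3 · 0 · 2 · 3
0 · 2 · 0 · 2 · 3
11) 3 · 3 · 3 · 2 · 3
1 · 1 · 3 · 3 · 0
1 · 1 · 2 · 2 · 2
1 · 3 · 3 · 1 · 3
2 · 3 · 0 · 2 · 3
0 · 2 · 0 · 2 · 3
12) 3 · 3 · 3 · 2 · 3
1 · 1 · 3 · 3 · 0
1 · 1 · 2 · 2 · 3
1 · 3 · 3 · 2 · 1
2 · 3 · 0 · 3 · 1
0 · 2 · 0 · 3 · 0
13) 3 · 3 · 3 · 2 · 3
1 · 1 · 3 · 3 · 0
1 · 1 · 2 · 2 · 3
1 · 3 · 3 · 2 · 2
2 · 3 · 0 · 3 · 1
0 · 2 · 0 · 3 · 0
14) 3 · 3 · 3 · 2 · 3
1 · 1 · 3 · 3 · 0
1 · 1 · 2 · 2 · 3
1 · 3 · 3 · 2 · 3
2 · 3 · 0 · 3 · 1
0 · 2 · 0 · 3 · 0
15) 3 · 3 · 3 · 2 · 3
1 · 1 · 3 · 3 · 1
1 · 1 · 2 · 3 · 0
1 · 3 · 3 · 3 · 1
2 · 3 · 0 · 3 · 2
0 · 2 · 0 · 3 · 0
16) 3 · 3 · 3 · 2 · 3
1 · 1 · 3 · 3 · 1
1 · 1 · 2 · 3 · 0
1 · 3 · 3 · 3 · 2
2 · 3 · 0 · 3 · 2
0 · 2 · 0 · 3 · 0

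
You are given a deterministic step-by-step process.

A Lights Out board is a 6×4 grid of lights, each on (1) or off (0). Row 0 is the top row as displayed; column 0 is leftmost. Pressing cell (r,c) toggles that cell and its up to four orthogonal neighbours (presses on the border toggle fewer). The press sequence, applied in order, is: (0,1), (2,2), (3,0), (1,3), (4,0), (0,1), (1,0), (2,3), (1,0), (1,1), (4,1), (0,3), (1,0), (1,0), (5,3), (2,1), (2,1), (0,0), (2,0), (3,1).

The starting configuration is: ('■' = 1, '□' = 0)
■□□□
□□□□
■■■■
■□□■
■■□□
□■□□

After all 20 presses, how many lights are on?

[0] ■□□□
□□□□
■■■■
■□□■
■■□□
□■□□
[1] □■■□
□■□□
■■■■
■□□■
■■□□
□■□□
[2] □■■□
□■■□
■□□□
■□■■
■■□□
□■□□
[3] □■■□
□■■□
□□□□
□■■■
□■□□
□■□□
[4] □■■■
□■□■
□□□■
□■■■
□■□□
□■□□
[5] □■■■
□■□■
□□□■
■■■■
■□□□
■■□□
[6] ■□□■
□□□■
□□□■
■■■■
■□□□
■■□□
[7] □□□■
■■□■
■□□■
■■■■
■□□□
■■□□
[8] □□□■
■■□□
■□■□
■■■□
■□□□
■■□□
[9] ■□□■
□□□□
□□■□
■■■□
■□□□
■■□□
[10] ■■□■
■■■□
□■■□
■■■□
■□□□
■■□□
[11] ■■□■
■■■□
□■■□
■□■□
□■■□
■□□□
[12] ■■■□
■■■■
□■■□
■□■□
□■■□
■□□□
[13] □■■□
□□■■
■■■□
■□■□
□■■□
■□□□
[14] ■■■□
■■■■
□■■□
■□■□
□■■□
■□□□
[15] ■■■□
■■■■
□■■□
■□■□
□■■■
■□■■
[16] ■■■□
■□■■
■□□□
■■■□
□■■■
■□■■
[17] ■■■□
■■■■
□■■□
■□■□
□■■■
■□■■
[18] □□■□
□■■■
□■■□
■□■□
□■■■
■□■■
[19] □□■□
■■■■
■□■□
□□■□
□■■■
■□■■
[20] □□■□
■■■■
■■■□
■■□□
□□■■
■□■■

15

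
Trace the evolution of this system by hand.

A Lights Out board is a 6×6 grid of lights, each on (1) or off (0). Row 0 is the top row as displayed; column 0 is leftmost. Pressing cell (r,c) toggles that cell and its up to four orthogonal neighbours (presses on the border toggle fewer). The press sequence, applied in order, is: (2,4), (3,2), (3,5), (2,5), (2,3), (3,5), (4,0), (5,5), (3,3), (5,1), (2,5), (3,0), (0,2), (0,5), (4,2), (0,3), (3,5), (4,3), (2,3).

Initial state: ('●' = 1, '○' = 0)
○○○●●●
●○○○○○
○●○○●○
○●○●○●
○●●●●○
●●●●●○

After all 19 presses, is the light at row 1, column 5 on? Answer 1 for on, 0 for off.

0) ○○○●●●
●○○○○○
○●○○●○
○●○●○●
○●●●●○
●●●●●○
1) ○○○●●●
●○○○●○
○●○●○●
○●○●●●
○●●●●○
●●●●●○
2) ○○○●●●
●○○○●○
○●●●○●
○○●○●●
○●○●●○
●●●●●○
3) ○○○●●●
●○○○●○
○●●●○○
○○●○○○
○●○●●●
●●●●●○
4) ○○○●●●
●○○○●●
○●●●●●
○○●○○●
○●○●●●
●●●●●○
5) ○○○●●●
●○○●●●
○●○○○●
○○●●○●
○●○●●●
●●●●●○
6) ○○○●●●
●○○●●●
○●○○○○
○○●●●○
○●○●●○
●●●●●○
7) ○○○●●●
●○○●●●
○●○○○○
●○●●●○
●○○●●○
○●●●●○
8) ○○○●●●
●○○●●●
○●○○○○
●○●●●○
●○○●●●
○●●●○●
9) ○○○●●●
●○○●●●
○●○●○○
●○○○○○
●○○○●●
○●●●○●
10) ○○○●●●
●○○●●●
○●○●○○
●○○○○○
●●○○●●
●○○●○●
11) ○○○●●●
●○○●●○
○●○●●●
●○○○○●
●●○○●●
●○○●○●
12) ○○○●●●
●○○●●○
●●○●●●
○●○○○●
○●○○●●
●○○●○●
13) ○●●○●●
●○●●●○
●●○●●●
○●○○○●
○●○○●●
●○○●○●
14) ○●●○○○
●○●●●●
●●○●●●
○●○○○●
○●○○●●
●○○●○●
15) ○●●○○○
●○●●●●
●●○●●●
○●●○○●
○○●●●●
●○●●○●
16) ○●○●●○
●○●○●●
●●○●●●
○●●○○●
○○●●●●
●○●●○●
17) ○●○●●○
●○●○●●
●●○●●○
○●●○●○
○○●●●○
●○●●○●
18) ○●○●●○
●○●○●●
●●○●●○
○●●●●○
○○○○○○
●○●○○●
19) ○●○●●○
●○●●●●
●●●○○○
○●●○●○
○○○○○○
●○●○○●

1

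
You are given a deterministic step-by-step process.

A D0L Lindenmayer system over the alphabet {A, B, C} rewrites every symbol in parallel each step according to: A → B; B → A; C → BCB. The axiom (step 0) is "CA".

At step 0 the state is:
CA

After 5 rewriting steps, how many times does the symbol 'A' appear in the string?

4

step 0: CA
step 1: BCBB
step 2: ABCBAA
step 3: BABCBABB
step 4: ABABCBABAA
step 5: BABABCBABABB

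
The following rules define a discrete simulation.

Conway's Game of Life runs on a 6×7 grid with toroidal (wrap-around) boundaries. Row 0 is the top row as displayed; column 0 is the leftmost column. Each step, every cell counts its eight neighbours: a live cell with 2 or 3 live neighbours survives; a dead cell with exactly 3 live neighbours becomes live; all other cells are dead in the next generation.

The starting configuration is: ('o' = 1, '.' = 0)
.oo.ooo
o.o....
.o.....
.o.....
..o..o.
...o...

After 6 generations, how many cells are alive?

step 0: .oo.ooo
o.o....
.o.....
.o.....
..o..o.
...o...
step 1: ooo.ooo
o.oo.oo
ooo....
.oo....
..o....
.o.o..o
step 2: .......
.......
.......
o..o...
o..o...
...oo.o
step 3: .......
.......
.......
.......
o.oo..o
...oo..
step 4: .......
.......
.......
.......
..ooo..
..ooo..
step 5: ...o...
.......
.......
...o...
..o.o..
..o.o..
step 6: ...o...
.......
.......
...o...
..o.o..
..o.o..

6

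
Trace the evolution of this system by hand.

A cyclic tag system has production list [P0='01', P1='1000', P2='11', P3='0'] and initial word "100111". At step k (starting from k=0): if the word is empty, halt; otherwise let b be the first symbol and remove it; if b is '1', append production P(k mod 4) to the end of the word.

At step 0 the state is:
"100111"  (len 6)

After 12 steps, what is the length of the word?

7

step 0: "100111"  (len 6)
step 1: "0011101"  (len 7)
step 2: "011101"  (len 6)
step 3: "11101"  (len 5)
step 4: "11010"  (len 5)
step 5: "101001"  (len 6)
step 6: "010011000"  (len 9)
step 7: "10011000"  (len 8)
step 8: "00110000"  (len 8)
step 9: "0110000"  (len 7)
step 10: "110000"  (len 6)
step 11: "1000011"  (len 7)
step 12: "0000110"  (len 7)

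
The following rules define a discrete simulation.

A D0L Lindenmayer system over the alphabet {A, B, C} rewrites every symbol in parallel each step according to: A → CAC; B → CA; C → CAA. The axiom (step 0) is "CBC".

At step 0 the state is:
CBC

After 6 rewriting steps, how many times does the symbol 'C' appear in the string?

k=0  CBC
k=1  CAACACAA
k=2  CAACACCACCAACACCAACACCAC
k=3  CAACACCACCAACACCAACAACACCAACAACACCACCAACACCAACAACACCACCAACACCAACAACACCAA
k=4  CAACACCACCAACACCAACAACACCAACAACACCACCAACACCAACAACACCACCAAC…CCAACAACACCACCAACACCAACAACACCACCAACACCACCAACACCAACAACACCAC  (len 216)
k=5  CAACACCACCAACACCAACAACACCAACAACACCACCAACACCAACAACACCACCAAC…CCAACAACACCACCAACACCAACAACACCACCAACACCACCAACACCAACAACACCAA  (len 648)
k=6  CAACACCACCAACACCAACAACACCAACAACACCACCAACACCAACAACACCACCAAC…CCAACAACACCACCAACACCAACAACACCACCAACACCACCAACACCAACAACACCAC  (len 1944)

973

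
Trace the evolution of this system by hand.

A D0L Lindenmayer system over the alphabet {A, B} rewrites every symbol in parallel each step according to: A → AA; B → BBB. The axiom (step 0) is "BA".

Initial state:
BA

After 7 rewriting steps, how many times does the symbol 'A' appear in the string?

step 0: BA
step 1: BBBAA
step 2: BBBBBBBBBAAAA
step 3: BBBBBBBBBBBBBBBBBBBBBBBBBBBAAAAAAAA
step 4: BBBBBBBBBBBBBBBBBBBBBBBBBBBBBBBBBBBBBBBBBBBBBBBBBBBBBBBBBBBBBBBBBBBBBBBBBBBBBBBBBAAAAAAAAAAAAAAAA
step 5: BBBBBBBBBBBBBBBBBBBBBBBBBBBBBBBBBBBBBBBBBBBBBBBBBBBBBBBBBB…BBBBBBBBBBBBBBBBBBBBBBBBBBAAAAAAAAAAAAAAAAAAAAAAAAAAAAAAAA  (len 275)
step 6: BBBBBBBBBBBBBBBBBBBBBBBBBBBBBBBBBBBBBBBBBBBBBBBBBBBBBBBBBB…AAAAAAAAAAAAAAAAAAAAAAAAAAAAAAAAAAAAAAAAAAAAAAAAAAAAAAAAAA  (len 793)
step 7: BBBBBBBBBBBBBBBBBBBBBBBBBBBBBBBBBBBBBBBBBBBBBBBBBBBBBBBBBB…AAAAAAAAAAAAAAAAAAAAAAAAAAAAAAAAAAAAAAAAAAAAAAAAAAAAAAAAAA  (len 2315)

128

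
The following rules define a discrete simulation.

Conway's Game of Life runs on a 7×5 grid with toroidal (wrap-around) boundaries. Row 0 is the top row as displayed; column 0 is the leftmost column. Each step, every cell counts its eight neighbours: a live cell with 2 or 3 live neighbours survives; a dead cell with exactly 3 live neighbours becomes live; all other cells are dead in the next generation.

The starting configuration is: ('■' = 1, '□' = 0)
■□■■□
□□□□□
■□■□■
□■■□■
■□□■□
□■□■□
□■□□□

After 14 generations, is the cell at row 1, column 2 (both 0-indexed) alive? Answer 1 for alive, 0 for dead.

1

step 0: ■□■■□
□□□□□
■□■□■
□■■□■
■□□■□
□■□■□
□■□□□
step 1: □■■□□
■□■□□
■□■□■
□□■□□
■□□■□
■■□□■
■■□■■
step 2: □□□□□
■□■□■
■□■□■
■□■□□
■□■■□
□□□□□
□□□■□
step 3: □□□■■
■□□□■
□□■□□
■□■□□
□□■■■
□□■■■
□□□□□
step 4: ■□□■■
■□□□■
■□□■■
□□■□■
■□□□□
□□■□■
□□■□□
step 5: ■■□■□
□■□□□
□■□□□
□■□□□
■■□□■
□■□■□
■■■□□
step 6: □□□□■
□■□□□
■■■□□
□■■□□
□■□□■
□□□■□
□□□■□
step 7: □□□□□
□■■□□
■□□□□
□□□■□
■■□■□
□□■■■
□□□■■
step 8: □□■■□
□■□□□
□■■□□
■■■□□
■■□□□
□■□□□
□□■□■
step 9: □■■■□
□■□■□
□□□□□
□□□□□
□□□□□
□■■□□
□■■□□
step 10: ■□□■□
□■□■□
□□□□□
□□□□□
□□□□□
□■■□□
■□□□□
step 11: ■■■□□
□□■□■
□□□□□
□□□□□
□□□□□
□■□□□
■□■□■
step 12: □□■□□
■□■■□
□□□□□
□□□□□
□□□□□
■■□□□
□□■■■
step 13: □□□□□
□■■■□
□□□□□
□□□□□
□□□□□
■■■■■
■□■■■
step 14: ■□□□□
□□■□□
□□■□□
□□□□□
■■■■■
□□□□□
□□□□□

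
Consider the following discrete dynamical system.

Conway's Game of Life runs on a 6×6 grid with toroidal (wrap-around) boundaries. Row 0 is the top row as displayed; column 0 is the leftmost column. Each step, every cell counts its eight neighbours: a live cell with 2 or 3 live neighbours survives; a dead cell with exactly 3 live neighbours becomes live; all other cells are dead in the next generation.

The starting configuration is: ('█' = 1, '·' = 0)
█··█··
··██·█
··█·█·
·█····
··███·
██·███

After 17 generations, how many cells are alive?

0) █··█··
··██·█
··█·█·
·█····
··███·
██·███
1) ······
·██··█
·██·█·
·█··█·
······
██····
2) ··█···
████··
····██
·███··
██····
······
3) ··██··
██████
····██
·█████
██····
·█····
4) ·····█
██····
······
·███··
···███
██····
5) ·····█
█·····
█·····
··██··
···███
█·····
6) █····█
█····█
·█····
··██·█
··████
█·····
7) ·█····
·█···█
·██·██
██···█
███··█
██·█··
8) ·█····
·█··██
··█·█·
···█··
····█·
·····█
9) ····██
██████
··█·██
···██·
····█·
······
10) ·██···
·██···
······
······
···██·
····██
11) ████··
·██···
······
······
···███
··█·██
12) █···██
█··█··
······
····█·
···█·█
······
13) █···██
█···█·
······
····█·
····█·
█·····
14) ██··█·
█···█·
·····█
······
·····█
█···█·
15) ██·██·
██··█·
·····█
······
·····█
██··█·
16) ···██·
·████·
█····█
······
█····█
·████·
17) ·····█
███···
██████
······
██████
███···

19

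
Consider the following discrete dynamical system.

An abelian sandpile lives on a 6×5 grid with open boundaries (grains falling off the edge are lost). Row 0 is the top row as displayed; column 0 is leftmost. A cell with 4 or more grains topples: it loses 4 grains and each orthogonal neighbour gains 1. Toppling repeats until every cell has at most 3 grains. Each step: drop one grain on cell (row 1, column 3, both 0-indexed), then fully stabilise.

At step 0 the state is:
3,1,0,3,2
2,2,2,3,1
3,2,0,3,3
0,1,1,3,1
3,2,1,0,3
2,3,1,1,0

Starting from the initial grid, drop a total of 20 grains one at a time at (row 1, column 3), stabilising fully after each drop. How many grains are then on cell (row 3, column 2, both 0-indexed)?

3

[0] 3,1,0,3,2
2,2,2,3,1
3,2,0,3,3
0,1,1,3,1
3,2,1,0,3
2,3,1,1,0
[1] 3,1,1,0,3
2,2,3,2,3
3,2,1,2,0
0,1,2,0,3
3,2,1,1,3
2,3,1,1,0
[2] 3,1,1,0,3
2,2,3,3,3
3,2,1,2,0
0,1,2,0,3
3,2,1,1,3
2,3,1,1,0
[3] 3,1,2,2,0
2,3,0,2,1
3,2,2,3,1
0,1,2,0,3
3,2,1,1,3
2,3,1,1,0
[4] 3,1,2,2,0
2,3,0,3,1
3,2,2,3,1
0,1,2,0,3
3,2,1,1,3
2,3,1,1,0
[5] 3,1,2,3,0
2,3,1,1,2
3,2,3,0,2
0,1,2,1,3
3,2,1,1,3
2,3,1,1,0
[6] 3,1,2,3,0
2,3,1,2,2
3,2,3,0,2
0,1,2,1,3
3,2,1,1,3
2,3,1,1,0
[7] 3,1,2,3,0
2,3,1,3,2
3,2,3,0,2
0,1,2,1,3
3,2,1,1,3
2,3,1,1,0
[8] 3,1,3,0,1
2,3,2,1,3
3,2,3,1,2
0,1,2,1,3
3,2,1,1,3
2,3,1,1,0
[9] 3,1,3,0,1
2,3,2,2,3
3,2,3,1,2
0,1,2,1,3
3,2,1,1,3
2,3,1,1,0
[10] 3,1,3,0,1
2,3,2,3,3
3,2,3,1,2
0,1,2,1,3
3,2,1,1,3
2,3,1,1,0
[11] 3,1,3,1,2
2,3,3,1,0
3,2,3,2,3
0,1,2,1,3
3,2,1,1,3
2,3,1,1,0
[12] 3,1,3,1,2
2,3,3,2,0
3,2,3,2,3
0,1,2,1,3
3,2,1,1,3
2,3,1,1,0
[13] 3,1,3,1,2
2,3,3,3,0
3,2,3,2,3
0,1,2,1,3
3,2,1,1,3
2,3,1,1,0
[14] 1,0,1,3,2
1,3,3,2,2
1,1,2,1,1
1,2,3,3,1
3,2,1,2,0
2,3,1,1,1
[15] 1,0,1,3,2
1,3,3,3,2
1,1,2,1,1
1,2,3,3,1
3,2,1,2,0
2,3,1,1,1
[16] 1,1,3,0,3
2,0,1,2,3
1,2,3,2,1
1,2,3,3,1
3,2,1,2,0
2,3,1,1,1
[17] 1,1,3,0,3
2,0,1,3,3
1,2,3,2,1
1,2,3,3,1
3,2,1,2,0
2,3,1,1,1
[18] 1,1,3,2,0
2,0,2,1,1
1,2,3,3,2
1,2,3,3,1
3,2,1,2,0
2,3,1,1,1
[19] 1,1,3,2,0
2,0,2,2,1
1,2,3,3,2
1,2,3,3,1
3,2,1,2,0
2,3,1,1,1
[20] 1,1,3,2,0
2,0,2,3,1
1,2,3,3,2
1,2,3,3,1
3,2,1,2,0
2,3,1,1,1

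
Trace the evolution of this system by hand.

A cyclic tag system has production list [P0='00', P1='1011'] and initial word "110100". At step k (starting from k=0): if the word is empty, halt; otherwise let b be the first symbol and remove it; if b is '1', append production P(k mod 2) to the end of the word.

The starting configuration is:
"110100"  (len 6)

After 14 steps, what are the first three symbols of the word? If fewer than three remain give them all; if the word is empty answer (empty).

[0] "110100"  (len 6)
[1] "1010000"  (len 7)
[2] "0100001011"  (len 10)
[3] "100001011"  (len 9)
[4] "000010111011"  (len 12)
[5] "00010111011"  (len 11)
[6] "0010111011"  (len 10)
[7] "010111011"  (len 9)
[8] "10111011"  (len 8)
[9] "011101100"  (len 9)
[10] "11101100"  (len 8)
[11] "110110000"  (len 9)
[12] "101100001011"  (len 12)
[13] "0110000101100"  (len 13)
[14] "110000101100"  (len 12)

110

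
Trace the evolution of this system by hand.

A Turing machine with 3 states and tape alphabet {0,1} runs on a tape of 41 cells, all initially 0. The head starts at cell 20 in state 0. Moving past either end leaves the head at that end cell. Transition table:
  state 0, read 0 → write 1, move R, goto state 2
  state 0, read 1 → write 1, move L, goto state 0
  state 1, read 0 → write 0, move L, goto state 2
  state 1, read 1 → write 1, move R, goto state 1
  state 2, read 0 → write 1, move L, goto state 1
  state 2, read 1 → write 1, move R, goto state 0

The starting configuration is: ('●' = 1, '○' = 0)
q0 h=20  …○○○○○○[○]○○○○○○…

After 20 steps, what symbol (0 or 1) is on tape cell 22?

1

k=0  q0 h=20  …○○○○○○[○]○○○○○○…
k=1  q2 h=21  …○○○○○●[○]○○○○○○…
k=2  q1 h=20  …○○○○○○[●]●○○○○○…
k=3  q1 h=21  …○○○○○●[●]○○○○○○…
k=4  q1 h=22  …○○○○●●[○]○○○○○○…
k=5  q2 h=21  …○○○○○●[●]○○○○○○…
k=6  q0 h=22  …○○○○●●[○]○○○○○○…
k=7  q2 h=23  …○○○●●●[○]○○○○○○…
k=8  q1 h=22  …○○○○●●[●]●○○○○○…
k=9  q1 h=23  …○○○●●●[●]○○○○○○…
k=10  q1 h=24  …○○●●●●[○]○○○○○○…
k=11  q2 h=23  …○○○●●●[●]○○○○○○…
k=12  q0 h=24  …○○●●●●[○]○○○○○○…
k=13  q2 h=25  …○●●●●●[○]○○○○○○…
k=14  q1 h=24  …○○●●●●[●]●○○○○○…
k=15  q1 h=25  …○●●●●●[●]○○○○○○…
k=16  q1 h=26  …●●●●●●[○]○○○○○○…
k=17  q2 h=25  …○●●●●●[●]○○○○○○…
k=18  q0 h=26  …●●●●●●[○]○○○○○○…
k=19  q2 h=27  …●●●●●●[○]○○○○○○…
k=20  q1 h=26  …●●●●●●[●]●○○○○○…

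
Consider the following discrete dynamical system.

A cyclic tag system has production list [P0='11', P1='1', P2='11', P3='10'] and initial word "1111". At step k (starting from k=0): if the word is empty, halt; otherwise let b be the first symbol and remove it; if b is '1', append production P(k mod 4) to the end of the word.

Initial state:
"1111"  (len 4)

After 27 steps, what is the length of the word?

19

[0] "1111"  (len 4)
[1] "11111"  (len 5)
[2] "11111"  (len 5)
[3] "111111"  (len 6)
[4] "1111110"  (len 7)
[5] "11111011"  (len 8)
[6] "11110111"  (len 8)
[7] "111011111"  (len 9)
[8] "1101111110"  (len 10)
[9] "10111111011"  (len 11)
[10] "01111110111"  (len 11)
[11] "1111110111"  (len 10)
[12] "11111011110"  (len 11)
[13] "111101111011"  (len 12)
[14] "111011110111"  (len 12)
[15] "1101111011111"  (len 13)
[16] "10111101111110"  (len 14)
[17] "011110111111011"  (len 15)
[18] "11110111111011"  (len 14)
[19] "111011111101111"  (len 15)
[20] "1101111110111110"  (len 16)
[21] "10111111011111011"  (len 17)
[22] "01111110111110111"  (len 17)
[23] "1111110111110111"  (len 16)
[24] "11111011111011110"  (len 17)
[25] "111101111101111011"  (len 18)
[26] "111011111011110111"  (len 18)
[27] "1101111101111011111"  (len 19)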